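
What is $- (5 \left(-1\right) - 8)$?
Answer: $13$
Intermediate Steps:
$- (5 \left(-1\right) - 8) = - (-5 - 8) = \left(-1\right) \left(-13\right) = 13$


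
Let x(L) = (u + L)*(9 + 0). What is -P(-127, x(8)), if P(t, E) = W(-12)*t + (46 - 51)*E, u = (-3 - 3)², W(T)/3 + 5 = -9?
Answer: -3354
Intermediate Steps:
W(T) = -42 (W(T) = -15 + 3*(-9) = -15 - 27 = -42)
u = 36 (u = (-6)² = 36)
x(L) = 324 + 9*L (x(L) = (36 + L)*(9 + 0) = (36 + L)*9 = 324 + 9*L)
P(t, E) = -42*t - 5*E (P(t, E) = -42*t + (46 - 51)*E = -42*t - 5*E)
-P(-127, x(8)) = -(-42*(-127) - 5*(324 + 9*8)) = -(5334 - 5*(324 + 72)) = -(5334 - 5*396) = -(5334 - 1980) = -1*3354 = -3354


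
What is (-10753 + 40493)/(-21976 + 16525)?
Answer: -29740/5451 ≈ -5.4559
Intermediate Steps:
(-10753 + 40493)/(-21976 + 16525) = 29740/(-5451) = 29740*(-1/5451) = -29740/5451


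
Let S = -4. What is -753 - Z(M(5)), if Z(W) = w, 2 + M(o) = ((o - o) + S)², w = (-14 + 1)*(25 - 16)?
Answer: -636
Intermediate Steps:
w = -117 (w = -13*9 = -117)
M(o) = 14 (M(o) = -2 + ((o - o) - 4)² = -2 + (0 - 4)² = -2 + (-4)² = -2 + 16 = 14)
Z(W) = -117
-753 - Z(M(5)) = -753 - 1*(-117) = -753 + 117 = -636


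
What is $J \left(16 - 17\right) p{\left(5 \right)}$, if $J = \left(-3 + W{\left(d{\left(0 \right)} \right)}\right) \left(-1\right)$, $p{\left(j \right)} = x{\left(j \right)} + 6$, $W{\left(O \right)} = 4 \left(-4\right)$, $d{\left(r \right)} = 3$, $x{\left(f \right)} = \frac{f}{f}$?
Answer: $-133$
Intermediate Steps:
$x{\left(f \right)} = 1$
$W{\left(O \right)} = -16$
$p{\left(j \right)} = 7$ ($p{\left(j \right)} = 1 + 6 = 7$)
$J = 19$ ($J = \left(-3 - 16\right) \left(-1\right) = \left(-19\right) \left(-1\right) = 19$)
$J \left(16 - 17\right) p{\left(5 \right)} = 19 \left(16 - 17\right) 7 = 19 \left(\left(-1\right) 7\right) = 19 \left(-7\right) = -133$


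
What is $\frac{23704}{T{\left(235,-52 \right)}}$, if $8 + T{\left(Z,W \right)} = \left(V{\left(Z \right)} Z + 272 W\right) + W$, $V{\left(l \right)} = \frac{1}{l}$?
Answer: $- \frac{23704}{14203} \approx -1.6689$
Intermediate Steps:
$T{\left(Z,W \right)} = -7 + 273 W$ ($T{\left(Z,W \right)} = -8 + \left(\left(\frac{Z}{Z} + 272 W\right) + W\right) = -8 + \left(\left(1 + 272 W\right) + W\right) = -8 + \left(1 + 273 W\right) = -7 + 273 W$)
$\frac{23704}{T{\left(235,-52 \right)}} = \frac{23704}{-7 + 273 \left(-52\right)} = \frac{23704}{-7 - 14196} = \frac{23704}{-14203} = 23704 \left(- \frac{1}{14203}\right) = - \frac{23704}{14203}$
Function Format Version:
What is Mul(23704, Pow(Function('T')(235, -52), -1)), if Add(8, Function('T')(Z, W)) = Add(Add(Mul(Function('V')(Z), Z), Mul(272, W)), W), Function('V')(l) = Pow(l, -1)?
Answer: Rational(-23704, 14203) ≈ -1.6689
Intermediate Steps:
Function('T')(Z, W) = Add(-7, Mul(273, W)) (Function('T')(Z, W) = Add(-8, Add(Add(Mul(Pow(Z, -1), Z), Mul(272, W)), W)) = Add(-8, Add(Add(1, Mul(272, W)), W)) = Add(-8, Add(1, Mul(273, W))) = Add(-7, Mul(273, W)))
Mul(23704, Pow(Function('T')(235, -52), -1)) = Mul(23704, Pow(Add(-7, Mul(273, -52)), -1)) = Mul(23704, Pow(Add(-7, -14196), -1)) = Mul(23704, Pow(-14203, -1)) = Mul(23704, Rational(-1, 14203)) = Rational(-23704, 14203)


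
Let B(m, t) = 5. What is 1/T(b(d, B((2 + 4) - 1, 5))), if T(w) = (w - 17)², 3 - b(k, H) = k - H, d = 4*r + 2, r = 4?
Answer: 1/729 ≈ 0.0013717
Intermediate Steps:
d = 18 (d = 4*4 + 2 = 16 + 2 = 18)
b(k, H) = 3 + H - k (b(k, H) = 3 - (k - H) = 3 + (H - k) = 3 + H - k)
T(w) = (-17 + w)²
1/T(b(d, B((2 + 4) - 1, 5))) = 1/((-17 + (3 + 5 - 1*18))²) = 1/((-17 + (3 + 5 - 18))²) = 1/((-17 - 10)²) = 1/((-27)²) = 1/729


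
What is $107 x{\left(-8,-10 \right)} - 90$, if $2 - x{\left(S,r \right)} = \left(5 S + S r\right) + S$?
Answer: $-3300$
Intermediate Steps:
$x{\left(S,r \right)} = 2 - 6 S - S r$ ($x{\left(S,r \right)} = 2 - \left(\left(5 S + S r\right) + S\right) = 2 - \left(6 S + S r\right) = 2 - 6 S - S r$)
$107 x{\left(-8,-10 \right)} - 90 = 107 \left(2 - -48 - \left(-8\right) \left(-10\right)\right) - 90 = 107 \left(2 + 48 - 80\right) - 90 = 107 \left(-30\right) - 90 = -3210 - 90 = -3300$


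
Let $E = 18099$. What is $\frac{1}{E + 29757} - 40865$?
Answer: $- \frac{1955635439}{47856} \approx -40865.0$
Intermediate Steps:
$\frac{1}{E + 29757} - 40865 = \frac{1}{18099 + 29757} - 40865 = \frac{1}{47856} - 40865 = - \frac{1955635439}{47856}$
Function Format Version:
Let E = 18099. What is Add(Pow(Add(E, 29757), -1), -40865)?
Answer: Rational(-1955635439, 47856) ≈ -40865.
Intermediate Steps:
Add(Pow(Add(E, 29757), -1), -40865) = Add(Pow(Add(18099, 29757), -1), -40865) = Add(Pow(47856, -1), -40865) = Add(Rational(1, 47856), -40865) = Rational(-1955635439, 47856)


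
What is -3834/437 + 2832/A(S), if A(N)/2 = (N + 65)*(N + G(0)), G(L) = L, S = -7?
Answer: -1087698/88711 ≈ -12.261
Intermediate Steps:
A(N) = 2*N*(65 + N) (A(N) = 2*((N + 65)*(N + 0)) = 2*((65 + N)*N) = 2*(N*(65 + N)) = 2*N*(65 + N))
-3834/437 + 2832/A(S) = -3834/437 + 2832/((2*(-7)*(65 - 7))) = -3834*1/437 + 2832/((2*(-7)*58)) = -3834/437 + 2832/(-812) = -3834/437 + 2832*(-1/812) = -3834/437 - 708/203 = -1087698/88711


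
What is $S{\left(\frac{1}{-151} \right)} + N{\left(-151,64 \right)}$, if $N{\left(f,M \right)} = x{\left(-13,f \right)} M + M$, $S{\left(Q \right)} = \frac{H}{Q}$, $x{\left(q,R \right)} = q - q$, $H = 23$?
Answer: $-3409$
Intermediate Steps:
$x{\left(q,R \right)} = 0$
$S{\left(Q \right)} = \frac{23}{Q}$
$N{\left(f,M \right)} = M$ ($N{\left(f,M \right)} = 0 M + M = 0 + M = M$)
$S{\left(\frac{1}{-151} \right)} + N{\left(-151,64 \right)} = \frac{23}{\frac{1}{-151}} + 64 = \frac{23}{- \frac{1}{151}} + 64 = 23 \left(-151\right) + 64 = -3473 + 64 = -3409$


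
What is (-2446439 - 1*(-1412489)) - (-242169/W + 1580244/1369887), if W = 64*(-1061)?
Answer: -32059767429847693/31006935616 ≈ -1.0340e+6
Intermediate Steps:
W = -67904
(-2446439 - 1*(-1412489)) - (-242169/W + 1580244/1369887) = (-2446439 - 1*(-1412489)) - (-242169/(-67904) + 1580244/1369887) = (-2446439 + 1412489) - (-242169*(-1/67904) + 1580244*(1/1369887)) = -1033950 - (242169/67904 + 526748/456629) = -1033950 - 1*146349684493/31006935616 = -1033950 - 146349684493/31006935616 = -32059767429847693/31006935616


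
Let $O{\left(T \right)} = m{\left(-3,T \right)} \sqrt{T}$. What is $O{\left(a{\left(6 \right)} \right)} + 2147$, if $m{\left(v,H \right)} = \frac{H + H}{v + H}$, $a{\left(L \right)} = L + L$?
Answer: $2147 + \frac{16 \sqrt{3}}{3} \approx 2156.2$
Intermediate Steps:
$a{\left(L \right)} = 2 L$
$m{\left(v,H \right)} = \frac{2 H}{H + v}$
$O{\left(T \right)} = \frac{2 T^{\frac{3}{2}}}{-3 + T}$ ($O{\left(T \right)} = \frac{2 T}{T - 3} \sqrt{T} = \frac{2 T}{-3 + T} \sqrt{T} = \frac{2 T^{\frac{3}{2}}}{-3 + T}$)
$O{\left(a{\left(6 \right)} \right)} + 2147 = \frac{2 \left(2 \cdot 6\right)^{\frac{3}{2}}}{-3 + 2 \cdot 6} + 2147 = \frac{2 \cdot 12^{\frac{3}{2}}}{-3 + 12} + 2147 = \frac{2 \cdot 24 \sqrt{3}}{9} + 2147 = 2 \cdot 24 \sqrt{3} \cdot \frac{1}{9} + 2147 = \frac{16 \sqrt{3}}{3} + 2147 = 2147 + \frac{16 \sqrt{3}}{3}$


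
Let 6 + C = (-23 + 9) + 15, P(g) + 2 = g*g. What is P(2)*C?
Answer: -10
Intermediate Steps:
P(g) = -2 + g² (P(g) = -2 + g*g = -2 + g²)
C = -5 (C = -6 + ((-23 + 9) + 15) = -6 + (-14 + 15) = -6 + 1 = -5)
P(2)*C = (-2 + 2²)*(-5) = (-2 + 4)*(-5) = 2*(-5) = -10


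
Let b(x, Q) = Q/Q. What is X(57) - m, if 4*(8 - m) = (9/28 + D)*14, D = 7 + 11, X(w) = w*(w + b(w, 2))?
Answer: 26897/8 ≈ 3362.1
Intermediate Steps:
b(x, Q) = 1
X(w) = w*(1 + w) (X(w) = w*(w + 1) = w*(1 + w))
D = 18
m = -449/8 (m = 8 - (9/28 + 18)*14/4 = 8 - 513*14/112 = 8 - 1/4*513/2 = 8 - 513/8 = -449/8 ≈ -56.125)
X(57) - m = 57*(1 + 57) - 1*(-449/8) = 57*58 + 449/8 = 3306 + 449/8 = 26897/8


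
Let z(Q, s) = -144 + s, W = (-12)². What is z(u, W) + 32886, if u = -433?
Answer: 32886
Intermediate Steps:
W = 144
z(u, W) + 32886 = (-144 + 144) + 32886 = 0 + 32886 = 32886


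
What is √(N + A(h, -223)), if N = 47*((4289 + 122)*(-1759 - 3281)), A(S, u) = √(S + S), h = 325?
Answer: √(-1044877680 + 5*√26) ≈ 32325.0*I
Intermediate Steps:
A(S, u) = √2*√S (A(S, u) = √(2*S) = √2*√S)
N = -1044877680 (N = 47*(4411*(-5040)) = 47*(-22231440) = -1044877680)
√(N + A(h, -223)) = √(-1044877680 + √2*√325) = √(-1044877680 + √2*(5*√13)) = √(-1044877680 + 5*√26)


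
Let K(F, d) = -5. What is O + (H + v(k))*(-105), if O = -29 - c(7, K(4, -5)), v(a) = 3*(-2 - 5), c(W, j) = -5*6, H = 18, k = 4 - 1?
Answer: 316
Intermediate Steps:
k = 3
c(W, j) = -30
v(a) = -21 (v(a) = 3*(-7) = -21)
O = 1 (O = -29 - 1*(-30) = -29 + 30 = 1)
O + (H + v(k))*(-105) = 1 + (18 - 21)*(-105) = 1 - 3*(-105) = 1 + 315 = 316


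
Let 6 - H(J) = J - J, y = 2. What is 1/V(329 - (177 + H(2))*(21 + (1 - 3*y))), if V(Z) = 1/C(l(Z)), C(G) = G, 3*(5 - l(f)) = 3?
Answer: 4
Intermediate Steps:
l(f) = 4 (l(f) = 5 - ⅓*3 = 5 - 1 = 4)
H(J) = 6 (H(J) = 6 - (J - J) = 6 - 1*0 = 6 + 0 = 6)
V(Z) = ¼ (V(Z) = 1/4 = ¼)
1/V(329 - (177 + H(2))*(21 + (1 - 3*y))) = 1/(¼) = 4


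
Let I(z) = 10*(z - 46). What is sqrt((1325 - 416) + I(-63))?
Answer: I*sqrt(181) ≈ 13.454*I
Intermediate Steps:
I(z) = -460 + 10*z (I(z) = 10*(-46 + z) = -460 + 10*z)
sqrt((1325 - 416) + I(-63)) = sqrt((1325 - 416) + (-460 + 10*(-63))) = sqrt(909 + (-460 - 630)) = sqrt(909 - 1090) = sqrt(-181) = I*sqrt(181)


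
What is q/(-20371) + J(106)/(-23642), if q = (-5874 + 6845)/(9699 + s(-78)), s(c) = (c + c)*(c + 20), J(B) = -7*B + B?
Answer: 121431175375/4514382414477 ≈ 0.026899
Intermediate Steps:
J(B) = -6*B
s(c) = 2*c*(20 + c) (s(c) = (2*c)*(20 + c) = 2*c*(20 + c))
q = 971/18747 (q = (-5874 + 6845)/(9699 + 2*(-78)*(20 - 78)) = 971/(9699 + 2*(-78)*(-58)) = 971/(9699 + 9048) = 971/18747 ≈ 0.051795)
q/(-20371) + J(106)/(-23642) = (971/18747)/(-20371) - 6*106/(-23642) = (971/18747)*(-1/20371) - 636*(-1/23642) = -971/381895137 + 318/11821 = 121431175375/4514382414477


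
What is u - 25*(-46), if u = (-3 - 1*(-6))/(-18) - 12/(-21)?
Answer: 48317/42 ≈ 1150.4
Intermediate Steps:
u = 17/42 (u = (-3 + 6)*(-1/18) - 12*(-1/21) = 3*(-1/18) + 4/7 = -1/6 + 4/7 = 17/42 ≈ 0.40476)
u - 25*(-46) = 17/42 - 25*(-46) = 17/42 + 1150 = 48317/42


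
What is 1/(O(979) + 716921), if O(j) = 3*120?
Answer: 1/717281 ≈ 1.3942e-6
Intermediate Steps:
O(j) = 360
1/(O(979) + 716921) = 1/(360 + 716921) = 1/717281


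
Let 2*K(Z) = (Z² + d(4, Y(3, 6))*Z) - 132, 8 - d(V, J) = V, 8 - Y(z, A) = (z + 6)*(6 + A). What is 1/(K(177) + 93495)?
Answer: 2/218895 ≈ 9.1368e-6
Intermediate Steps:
Y(z, A) = 8 - (6 + A)*(6 + z) (Y(z, A) = 8 - (z + 6)*(6 + A) = 8 - (6 + z)*(6 + A) = 8 - (6 + A)*(6 + z))
d(V, J) = 8 - V
K(Z) = -66 + Z²/2 + 2*Z (K(Z) = ((Z² + (8 - 1*4)*Z) - 132)/2 = ((Z² + (8 - 4)*Z) - 132)/2 = ((Z² + 4*Z) - 132)/2 = (-132 + Z² + 4*Z)/2 = -66 + Z²/2 + 2*Z)
1/(K(177) + 93495) = 1/((-66 + (½)*177² + 2*177) + 93495) = 1/((-66 + (½)*31329 + 354) + 93495) = 1/((-66 + 31329/2 + 354) + 93495) = 1/(31905/2 + 93495) = 1/(218895/2) = 2/218895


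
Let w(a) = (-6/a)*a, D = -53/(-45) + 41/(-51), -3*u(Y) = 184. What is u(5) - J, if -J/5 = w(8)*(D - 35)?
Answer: 49850/51 ≈ 977.45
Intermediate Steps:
u(Y) = -184/3 (u(Y) = -⅓*184 = -184/3)
D = 286/765 (D = -53*(-1/45) + 41*(-1/51) = 53/45 - 41/51 = 286/765 ≈ 0.37386)
w(a) = -6
J = -52978/51 (J = -(-30)*(286/765 - 35) = -(-30)*(-26489)/765 = -5*52978/255 = -52978/51 ≈ -1038.8)
u(5) - J = -184/3 - 1*(-52978/51) = -184/3 + 52978/51 = 49850/51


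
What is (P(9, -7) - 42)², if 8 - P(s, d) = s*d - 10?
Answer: 1521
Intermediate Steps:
P(s, d) = 18 - d*s (P(s, d) = 8 - (s*d - 10) = 8 - (d*s - 10) = 8 - (-10 + d*s) = 8 + (10 - d*s) = 18 - d*s)
(P(9, -7) - 42)² = ((18 - 1*(-7)*9) - 42)² = ((18 + 63) - 42)² = (81 - 42)² = 39² = 1521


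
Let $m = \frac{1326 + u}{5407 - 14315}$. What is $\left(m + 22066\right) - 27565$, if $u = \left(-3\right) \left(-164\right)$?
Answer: $- \frac{24493455}{4454} \approx -5499.2$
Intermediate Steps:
$u = 492$
$m = - \frac{909}{4454}$ ($m = \frac{1326 + 492}{5407 - 14315} = \frac{1818}{-8908} = 1818 \left(- \frac{1}{8908}\right) = - \frac{909}{4454} \approx -0.20409$)
$\left(m + 22066\right) - 27565 = \left(- \frac{909}{4454} + 22066\right) - 27565 = \frac{98281055}{4454} - 27565 = - \frac{24493455}{4454}$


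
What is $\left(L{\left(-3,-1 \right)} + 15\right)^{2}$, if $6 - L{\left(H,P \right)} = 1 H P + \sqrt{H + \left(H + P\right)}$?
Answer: $\left(18 - i \sqrt{7}\right)^{2} \approx 317.0 - 95.247 i$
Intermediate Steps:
$L{\left(H,P \right)} = 6 - \sqrt{P + 2 H} - H P$ ($L{\left(H,P \right)} = 6 - \left(1 H P + \sqrt{H + \left(H + P\right)}\right) = 6 - \left(H P + \sqrt{P + 2 H}\right) = 6 - \left(\sqrt{P + 2 H} + H P\right) = 6 - \sqrt{P + 2 H} - H P$)
$\left(L{\left(-3,-1 \right)} + 15\right)^{2} = \left(\left(6 - \sqrt{-1 + 2 \left(-3\right)} - \left(-3\right) \left(-1\right)\right) + 15\right)^{2} = \left(\left(6 - \sqrt{-1 - 6} - 3\right) + 15\right)^{2} = \left(\left(6 - \sqrt{-7} - 3\right) + 15\right)^{2} = \left(\left(6 - i \sqrt{7} - 3\right) + 15\right)^{2} = \left(\left(3 - i \sqrt{7}\right) + 15\right)^{2} = \left(18 - i \sqrt{7}\right)^{2}$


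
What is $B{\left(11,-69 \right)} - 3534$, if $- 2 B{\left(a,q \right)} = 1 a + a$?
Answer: $-3545$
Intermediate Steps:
$B{\left(a,q \right)} = - a$ ($B{\left(a,q \right)} = - \frac{1 a + a}{2} = - \frac{a + a}{2} = - \frac{2 a}{2} = - a$)
$B{\left(11,-69 \right)} - 3534 = \left(-1\right) 11 - 3534 = -11 - 3534 = -3545$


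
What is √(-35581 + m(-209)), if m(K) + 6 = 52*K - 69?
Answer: 2*I*√11631 ≈ 215.69*I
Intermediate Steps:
m(K) = -75 + 52*K (m(K) = -6 + (52*K - 69) = -6 + (-69 + 52*K) = -75 + 52*K)
√(-35581 + m(-209)) = √(-35581 + (-75 + 52*(-209))) = √(-35581 + (-75 - 10868)) = √(-35581 - 10943) = √(-46524) = 2*I*√11631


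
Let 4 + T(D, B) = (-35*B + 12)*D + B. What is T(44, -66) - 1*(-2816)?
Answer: 104914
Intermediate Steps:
T(D, B) = -4 + B + D*(12 - 35*B) (T(D, B) = -4 + ((-35*B + 12)*D + B) = -4 + ((12 - 35*B)*D + B) = -4 + (D*(12 - 35*B) + B) = -4 + (B + D*(12 - 35*B)) = -4 + B + D*(12 - 35*B))
T(44, -66) - 1*(-2816) = (-4 - 66 + 12*44 - 35*(-66)*44) - 1*(-2816) = (-4 - 66 + 528 + 101640) + 2816 = 102098 + 2816 = 104914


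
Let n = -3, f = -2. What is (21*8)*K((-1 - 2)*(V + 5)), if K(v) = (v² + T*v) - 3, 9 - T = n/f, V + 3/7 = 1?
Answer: 177588/7 ≈ 25370.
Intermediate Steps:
V = 4/7 (V = -3/7 + 1 = 4/7 ≈ 0.57143)
T = 15/2 (T = 9 - (-3)/(-2) = 9 - (-3)*(-1)/2 = 9 - 1*3/2 = 9 - 3/2 = 15/2 ≈ 7.5000)
K(v) = -3 + v² + 15*v/2 (K(v) = (v² + 15*v/2) - 3 = -3 + v² + 15*v/2)
(21*8)*K((-1 - 2)*(V + 5)) = (21*8)*(-3 + ((-1 - 2)*(4/7 + 5))² + 15*((-1 - 2)*(4/7 + 5))/2) = 168*(-3 + (-3*39/7)² + 15*(-3*39/7)/2) = 168*(-3 + (-117/7)² + (15/2)*(-117/7)) = 168*(-3 + 13689/49 - 1755/14) = 168*(14799/98) = 177588/7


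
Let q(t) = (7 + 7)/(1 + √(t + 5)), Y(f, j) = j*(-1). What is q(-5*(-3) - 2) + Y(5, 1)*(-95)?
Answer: 1601/17 + 42*√2/17 ≈ 97.670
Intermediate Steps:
Y(f, j) = -j
q(t) = 14/(1 + √(5 + t))
q(-5*(-3) - 2) + Y(5, 1)*(-95) = 14/(1 + √(5 + (-5*(-3) - 2))) - 1*1*(-95) = 14/(1 + √(5 + (15 - 2))) - 1*(-95) = 14/(1 + √(5 + 13)) + 95 = 14/(1 + √18) + 95 = 14/(1 + 3*√2) + 95 = 95 + 14/(1 + 3*√2)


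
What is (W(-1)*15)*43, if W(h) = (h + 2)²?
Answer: 645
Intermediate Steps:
W(h) = (2 + h)²
(W(-1)*15)*43 = ((2 - 1)²*15)*43 = (1²*15)*43 = (1*15)*43 = 15*43 = 645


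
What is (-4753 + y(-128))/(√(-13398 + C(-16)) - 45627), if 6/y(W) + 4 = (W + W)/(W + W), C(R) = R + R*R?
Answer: 24106265/231315143 + 1585*I*√1462/231315143 ≈ 0.10421 + 0.000262*I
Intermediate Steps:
C(R) = R + R²
y(W) = -2 (y(W) = 6/(-4 + (W + W)/(W + W)) = 6/(-4 + (2*W)/((2*W))) = 6/(-4 + (2*W)*(1/(2*W))) = 6/(-4 + 1) = 6/(-3) = 6*(-⅓) = -2)
(-4753 + y(-128))/(√(-13398 + C(-16)) - 45627) = (-4753 - 2)/(√(-13398 - 16*(1 - 16)) - 45627) = -4755/(√(-13398 - 16*(-15)) - 45627) = -4755/(√(-13398 + 240) - 45627) = -4755/(√(-13158) - 45627) = -4755/(3*I*√1462 - 45627) = -4755/(-45627 + 3*I*√1462)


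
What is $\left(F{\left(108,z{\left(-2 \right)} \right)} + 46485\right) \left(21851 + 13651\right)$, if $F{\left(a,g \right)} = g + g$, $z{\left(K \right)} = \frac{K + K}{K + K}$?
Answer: $1650381474$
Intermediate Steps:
$z{\left(K \right)} = 1$ ($z{\left(K \right)} = \frac{2 K}{2 K} = 2 K \frac{1}{2 K} = 1$)
$F{\left(a,g \right)} = 2 g$
$\left(F{\left(108,z{\left(-2 \right)} \right)} + 46485\right) \left(21851 + 13651\right) = \left(2 \cdot 1 + 46485\right) \left(21851 + 13651\right) = \left(2 + 46485\right) 35502 = 46487 \cdot 35502 = 1650381474$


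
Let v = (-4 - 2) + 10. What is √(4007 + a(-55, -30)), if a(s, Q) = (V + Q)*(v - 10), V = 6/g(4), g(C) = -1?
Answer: √4223 ≈ 64.985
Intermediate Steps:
v = 4 (v = -6 + 10 = 4)
V = -6 (V = 6/(-1) = 6*(-1) = -6)
a(s, Q) = 36 - 6*Q (a(s, Q) = (-6 + Q)*(4 - 10) = (-6 + Q)*(-6) = 36 - 6*Q)
√(4007 + a(-55, -30)) = √(4007 + (36 - 6*(-30))) = √(4007 + (36 + 180)) = √(4007 + 216) = √4223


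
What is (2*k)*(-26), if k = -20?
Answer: 1040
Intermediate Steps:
(2*k)*(-26) = (2*(-20))*(-26) = -40*(-26) = 1040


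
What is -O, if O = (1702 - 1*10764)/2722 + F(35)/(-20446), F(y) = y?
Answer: 92688461/27827006 ≈ 3.3309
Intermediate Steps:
O = -92688461/27827006 (O = (1702 - 1*10764)/2722 + 35/(-20446) = (1702 - 10764)*(1/2722) + 35*(-1/20446) = -9062*1/2722 - 35/20446 = -4531/1361 - 35/20446 = -92688461/27827006 ≈ -3.3309)
-O = -1*(-92688461/27827006) = 92688461/27827006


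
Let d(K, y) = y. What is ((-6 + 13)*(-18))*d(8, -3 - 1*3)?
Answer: 756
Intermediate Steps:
((-6 + 13)*(-18))*d(8, -3 - 1*3) = ((-6 + 13)*(-18))*(-3 - 1*3) = (7*(-18))*(-3 - 3) = -126*(-6) = 756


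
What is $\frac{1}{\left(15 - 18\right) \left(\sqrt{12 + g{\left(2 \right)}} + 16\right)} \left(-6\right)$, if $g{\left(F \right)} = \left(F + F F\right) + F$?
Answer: $\frac{8}{59} - \frac{\sqrt{5}}{59} \approx 0.097694$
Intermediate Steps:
$g{\left(F \right)} = F^{2} + 2 F$ ($g{\left(F \right)} = \left(F + F^{2}\right) + F = F^{2} + 2 F$)
$\frac{1}{\left(15 - 18\right) \left(\sqrt{12 + g{\left(2 \right)}} + 16\right)} \left(-6\right) = \frac{1}{\left(15 - 18\right) \left(\sqrt{12 + 2 \left(2 + 2\right)} + 16\right)} \left(-6\right) = \frac{1}{\left(-3\right) \left(\sqrt{12 + 2 \cdot 4} + 16\right)} \left(-6\right) = - \frac{1}{3 \left(\sqrt{12 + 8} + 16\right)} \left(-6\right) = - \frac{1}{3 \left(\sqrt{20} + 16\right)} \left(-6\right) = - \frac{1}{3 \left(2 \sqrt{5} + 16\right)} \left(-6\right) = - \frac{1}{3 \left(16 + 2 \sqrt{5}\right)} \left(-6\right) = \frac{2}{16 + 2 \sqrt{5}}$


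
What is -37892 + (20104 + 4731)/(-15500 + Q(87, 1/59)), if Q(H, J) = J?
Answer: -34653661373/914499 ≈ -37894.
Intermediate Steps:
-37892 + (20104 + 4731)/(-15500 + Q(87, 1/59)) = -37892 + (20104 + 4731)/(-15500 + 1/59) = -37892 + 24835/(-15500 + 1/59) = -37892 + 24835/(-914499/59) = -37892 + 24835*(-59/914499) = -37892 - 1465265/914499 = -34653661373/914499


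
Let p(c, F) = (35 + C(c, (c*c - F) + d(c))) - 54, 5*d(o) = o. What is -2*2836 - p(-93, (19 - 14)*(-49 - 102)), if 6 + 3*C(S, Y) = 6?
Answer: -5653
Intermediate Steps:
d(o) = o/5
C(S, Y) = 0 (C(S, Y) = -2 + (⅓)*6 = -2 + 2 = 0)
p(c, F) = -19 (p(c, F) = (35 + 0) - 54 = 35 - 54 = -19)
-2*2836 - p(-93, (19 - 14)*(-49 - 102)) = -2*2836 - 1*(-19) = -5672 + 19 = -5653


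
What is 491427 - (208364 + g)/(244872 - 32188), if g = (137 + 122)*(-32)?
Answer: 26129614998/53171 ≈ 4.9143e+5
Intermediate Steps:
g = -8288 (g = 259*(-32) = -8288)
491427 - (208364 + g)/(244872 - 32188) = 491427 - (208364 - 8288)/(244872 - 32188) = 491427 - 200076/212684 = 491427 - 1*50019/53171 = 491427 - 50019/53171 = 26129614998/53171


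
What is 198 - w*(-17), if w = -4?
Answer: 130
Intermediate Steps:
198 - w*(-17) = 198 - (-4)*(-17) = 198 - 1*68 = 198 - 68 = 130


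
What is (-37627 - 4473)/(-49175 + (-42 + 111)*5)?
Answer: 4210/4883 ≈ 0.86217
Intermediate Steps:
(-37627 - 4473)/(-49175 + (-42 + 111)*5) = -42100/(-49175 + 69*5) = -42100/(-49175 + 345) = -42100/(-48830) = -42100*(-1/48830) = 4210/4883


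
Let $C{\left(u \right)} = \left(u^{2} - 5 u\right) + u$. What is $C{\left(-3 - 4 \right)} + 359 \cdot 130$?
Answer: $46747$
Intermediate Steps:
$C{\left(u \right)} = u^{2} - 4 u$
$C{\left(-3 - 4 \right)} + 359 \cdot 130 = \left(-3 - 4\right) \left(-4 - 7\right) + 359 \cdot 130 = \left(-3 - 4\right) \left(-4 - 7\right) + 46670 = - 7 \left(-4 - 7\right) + 46670 = \left(-7\right) \left(-11\right) + 46670 = 77 + 46670 = 46747$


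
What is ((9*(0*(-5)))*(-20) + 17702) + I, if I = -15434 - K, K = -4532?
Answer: 6800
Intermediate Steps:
I = -10902 (I = -15434 - 1*(-4532) = -15434 + 4532 = -10902)
((9*(0*(-5)))*(-20) + 17702) + I = ((9*(0*(-5)))*(-20) + 17702) - 10902 = ((9*0)*(-20) + 17702) - 10902 = (0*(-20) + 17702) - 10902 = (0 + 17702) - 10902 = 17702 - 10902 = 6800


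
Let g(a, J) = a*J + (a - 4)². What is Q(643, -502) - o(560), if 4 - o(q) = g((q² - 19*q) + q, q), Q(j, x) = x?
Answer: 92291932950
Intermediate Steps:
g(a, J) = (-4 + a)² + J*a (g(a, J) = J*a + (-4 + a)² = (-4 + a)² + J*a)
o(q) = 4 - (-4 + q² - 18*q)² - q*(q² - 18*q) (o(q) = 4 - ((-4 + ((q² - 19*q) + q))² + q*((q² - 19*q) + q)) = 4 - ((-4 + (q² - 18*q))² + q*(q² - 18*q)) = 4 - ((-4 + q² - 18*q)² + q*(q² - 18*q)) = 4 + (-(-4 + q² - 18*q)² - q*(q² - 18*q)) = 4 - (-4 + q² - 18*q)² - q*(q² - 18*q))
Q(643, -502) - o(560) = -502 - (4 - (-4 + 560*(-18 + 560))² + 560²*(18 - 1*560)) = -502 - (4 - (-4 + 560*542)² + 313600*(18 - 560)) = -502 - (4 - (-4 + 303520)² + 313600*(-542)) = -502 - (4 - 1*303516² - 169971200) = -502 - (4 - 1*92121962256 - 169971200) = -502 - (4 - 92121962256 - 169971200) = -502 - 1*(-92291933452) = -502 + 92291933452 = 92291932950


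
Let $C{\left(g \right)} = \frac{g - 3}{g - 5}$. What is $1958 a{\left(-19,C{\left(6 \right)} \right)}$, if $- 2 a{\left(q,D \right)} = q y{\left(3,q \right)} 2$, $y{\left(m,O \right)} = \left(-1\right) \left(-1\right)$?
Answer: $37202$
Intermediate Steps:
$y{\left(m,O \right)} = 1$
$C{\left(g \right)} = \frac{-3 + g}{-5 + g}$
$a{\left(q,D \right)} = - q$ ($a{\left(q,D \right)} = - \frac{q 1 \cdot 2}{2} = - \frac{q 2}{2} = - \frac{2 q}{2} = - q$)
$1958 a{\left(-19,C{\left(6 \right)} \right)} = 1958 \left(\left(-1\right) \left(-19\right)\right) = 1958 \cdot 19 = 37202$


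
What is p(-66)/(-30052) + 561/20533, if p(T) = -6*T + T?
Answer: 458331/28048078 ≈ 0.016341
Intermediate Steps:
p(T) = -5*T
p(-66)/(-30052) + 561/20533 = -5*(-66)/(-30052) + 561/20533 = 330*(-1/30052) + 561*(1/20533) = -15/1366 + 561/20533 = 458331/28048078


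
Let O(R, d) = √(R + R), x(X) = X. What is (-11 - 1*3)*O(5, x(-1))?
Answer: -14*√10 ≈ -44.272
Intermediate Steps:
O(R, d) = √2*√R (O(R, d) = √(2*R) = √2*√R)
(-11 - 1*3)*O(5, x(-1)) = (-11 - 1*3)*(√2*√5) = (-11 - 3)*√10 = -14*√10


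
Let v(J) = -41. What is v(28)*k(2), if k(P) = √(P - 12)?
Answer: -41*I*√10 ≈ -129.65*I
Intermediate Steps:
k(P) = √(-12 + P)
v(28)*k(2) = -41*√(-12 + 2) = -41*I*√10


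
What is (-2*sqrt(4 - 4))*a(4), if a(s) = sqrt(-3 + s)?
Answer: 0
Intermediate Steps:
(-2*sqrt(4 - 4))*a(4) = (-2*sqrt(4 - 4))*sqrt(-3 + 4) = (-2*sqrt(0))*sqrt(1) = -2*0*1 = 0*1 = 0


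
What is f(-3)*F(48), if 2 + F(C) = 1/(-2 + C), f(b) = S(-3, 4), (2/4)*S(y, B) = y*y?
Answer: -819/23 ≈ -35.609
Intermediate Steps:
S(y, B) = 2*y**2 (S(y, B) = 2*(y*y) = 2*y**2)
f(b) = 18 (f(b) = 2*(-3)**2 = 2*9 = 18)
F(C) = -2 + 1/(-2 + C)
f(-3)*F(48) = 18*((5 - 2*48)/(-2 + 48)) = 18*((5 - 96)/46) = 18*((1/46)*(-91)) = 18*(-91/46) = -819/23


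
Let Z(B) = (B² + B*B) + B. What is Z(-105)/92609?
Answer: 1995/8419 ≈ 0.23696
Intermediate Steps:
Z(B) = B + 2*B² (Z(B) = (B² + B²) + B = 2*B² + B = B + 2*B²)
Z(-105)/92609 = -105*(1 + 2*(-105))/92609 = -105*(1 - 210)*(1/92609) = -105*(-209)*(1/92609) = 21945*(1/92609) = 1995/8419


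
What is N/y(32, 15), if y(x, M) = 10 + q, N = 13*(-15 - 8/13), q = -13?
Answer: 203/3 ≈ 67.667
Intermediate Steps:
N = -203 (N = 13*(-15 - 8*1/13) = 13*(-15 - 8/13) = 13*(-203/13) = -203)
y(x, M) = -3 (y(x, M) = 10 - 13 = -3)
N/y(32, 15) = -203/(-3) = -203*(-⅓) = 203/3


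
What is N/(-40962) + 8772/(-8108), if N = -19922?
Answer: -24723886/41514987 ≈ -0.59554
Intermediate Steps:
N/(-40962) + 8772/(-8108) = -19922/(-40962) + 8772/(-8108) = -19922*(-1/40962) + 8772*(-1/8108) = 9961/20481 - 2193/2027 = -24723886/41514987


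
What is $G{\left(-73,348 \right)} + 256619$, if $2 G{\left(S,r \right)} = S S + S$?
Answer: $259247$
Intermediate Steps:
$G{\left(S,r \right)} = \frac{S}{2} + \frac{S^{2}}{2}$ ($G{\left(S,r \right)} = \frac{S S + S}{2} = \frac{S^{2} + S}{2} = \frac{S + S^{2}}{2} = \frac{S}{2} + \frac{S^{2}}{2}$)
$G{\left(-73,348 \right)} + 256619 = \frac{1}{2} \left(-73\right) \left(1 - 73\right) + 256619 = \frac{1}{2} \left(-73\right) \left(-72\right) + 256619 = 2628 + 256619 = 259247$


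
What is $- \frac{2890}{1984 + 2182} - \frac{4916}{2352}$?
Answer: $- \frac{3409667}{1224804} \approx -2.7838$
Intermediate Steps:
$- \frac{2890}{1984 + 2182} - \frac{4916}{2352} = - \frac{2890}{4166} - \frac{1229}{588} = \left(-2890\right) \frac{1}{4166} - \frac{1229}{588} = - \frac{1445}{2083} - \frac{1229}{588} = - \frac{3409667}{1224804}$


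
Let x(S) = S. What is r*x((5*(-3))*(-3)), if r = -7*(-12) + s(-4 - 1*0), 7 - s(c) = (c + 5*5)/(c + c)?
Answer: 33705/8 ≈ 4213.1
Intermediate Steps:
s(c) = 7 - (25 + c)/(2*c) (s(c) = 7 - (c + 5*5)/(c + c) = 7 - (c + 25)/(2*c) = 7 - (25 + c)*1/(2*c) = 7 - (25 + c)/(2*c))
r = 749/8 (r = -7*(-12) + (-25 + 13*(-4 - 1*0))/(2*(-4 - 1*0)) = 84 + (-25 + 13*(-4 + 0))/(2*(-4 + 0)) = 84 + (½)*(-25 + 13*(-4))/(-4) = 84 + (½)*(-¼)*(-25 - 52) = 84 + (½)*(-¼)*(-77) = 84 + 77/8 = 749/8 ≈ 93.625)
r*x((5*(-3))*(-3)) = 749*((5*(-3))*(-3))/8 = 749*(-15*(-3))/8 = (749/8)*45 = 33705/8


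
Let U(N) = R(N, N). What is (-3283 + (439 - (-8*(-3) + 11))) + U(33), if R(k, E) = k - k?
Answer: -2879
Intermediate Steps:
R(k, E) = 0
U(N) = 0
(-3283 + (439 - (-8*(-3) + 11))) + U(33) = (-3283 + (439 - (-8*(-3) + 11))) + 0 = (-3283 + (439 - (24 + 11))) + 0 = (-3283 + (439 - 1*35)) + 0 = (-3283 + (439 - 35)) + 0 = (-3283 + 404) + 0 = -2879 + 0 = -2879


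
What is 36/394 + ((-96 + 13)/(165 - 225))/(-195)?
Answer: 194249/2304900 ≈ 0.084277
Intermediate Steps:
36/394 + ((-96 + 13)/(165 - 225))/(-195) = 36*(1/394) - 83/(-60)*(-1/195) = 18/197 - 83*(-1/60)*(-1/195) = 18/197 + (83/60)*(-1/195) = 18/197 - 83/11700 = 194249/2304900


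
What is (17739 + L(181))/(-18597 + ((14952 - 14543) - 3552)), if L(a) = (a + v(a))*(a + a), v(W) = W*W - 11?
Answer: -11938761/21740 ≈ -549.16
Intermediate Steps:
v(W) = -11 + W² (v(W) = W² - 11 = -11 + W²)
L(a) = 2*a*(-11 + a + a²) (L(a) = (a + (-11 + a²))*(a + a) = (-11 + a + a²)*(2*a) = 2*a*(-11 + a + a²))
(17739 + L(181))/(-18597 + ((14952 - 14543) - 3552)) = (17739 + 2*181*(-11 + 181 + 181²))/(-18597 + ((14952 - 14543) - 3552)) = (17739 + 2*181*(-11 + 181 + 32761))/(-18597 + (409 - 3552)) = (17739 + 2*181*32931)/(-18597 - 3143) = (17739 + 11921022)/(-21740) = 11938761*(-1/21740) = -11938761/21740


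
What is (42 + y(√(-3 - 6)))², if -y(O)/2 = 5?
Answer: 1024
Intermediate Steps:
y(O) = -10 (y(O) = -2*5 = -10)
(42 + y(√(-3 - 6)))² = (42 - 10)² = 32² = 1024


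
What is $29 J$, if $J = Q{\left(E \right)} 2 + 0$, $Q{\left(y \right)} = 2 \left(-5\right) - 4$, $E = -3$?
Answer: $-812$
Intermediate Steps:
$Q{\left(y \right)} = -14$ ($Q{\left(y \right)} = -10 - 4 = -14$)
$J = -28$ ($J = \left(-14\right) 2 + 0 = -28 + 0 = -28$)
$29 J = 29 \left(-28\right) = -812$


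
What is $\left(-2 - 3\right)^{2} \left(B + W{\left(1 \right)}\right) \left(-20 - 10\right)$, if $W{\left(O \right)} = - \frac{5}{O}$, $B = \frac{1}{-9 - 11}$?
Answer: $\frac{7575}{2} \approx 3787.5$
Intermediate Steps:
$B = - \frac{1}{20}$ ($B = \frac{1}{-20} = - \frac{1}{20} \approx -0.05$)
$\left(-2 - 3\right)^{2} \left(B + W{\left(1 \right)}\right) \left(-20 - 10\right) = \left(-2 - 3\right)^{2} \left(- \frac{1}{20} - \frac{5}{1}\right) \left(-20 - 10\right) = \left(-5\right)^{2} \left(- \frac{1}{20} - 5\right) \left(-30\right) = 25 \left(- \frac{1}{20} - 5\right) \left(-30\right) = 25 \left(\left(- \frac{101}{20}\right) \left(-30\right)\right) = 25 \cdot \frac{303}{2} = \frac{7575}{2}$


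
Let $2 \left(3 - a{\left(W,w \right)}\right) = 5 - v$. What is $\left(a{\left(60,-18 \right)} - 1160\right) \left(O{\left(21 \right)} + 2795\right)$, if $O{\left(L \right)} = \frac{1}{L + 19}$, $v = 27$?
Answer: $- \frac{64061973}{20} \approx -3.2031 \cdot 10^{6}$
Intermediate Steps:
$a{\left(W,w \right)} = 14$ ($a{\left(W,w \right)} = 3 - \frac{5 - 27}{2} = 3 - -11 = 3 + 11 = 14$)
$O{\left(L \right)} = \frac{1}{19 + L}$
$\left(a{\left(60,-18 \right)} - 1160\right) \left(O{\left(21 \right)} + 2795\right) = \left(14 - 1160\right) \left(\frac{1}{19 + 21} + 2795\right) = - 1146 \left(\frac{1}{40} + 2795\right) = \left(-1146\right) \frac{111801}{40} = - \frac{64061973}{20}$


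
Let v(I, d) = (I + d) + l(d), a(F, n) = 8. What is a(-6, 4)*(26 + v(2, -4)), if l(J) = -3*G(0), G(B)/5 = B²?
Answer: 192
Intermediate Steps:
G(B) = 5*B²
l(J) = 0 (l(J) = -15*0² = -15*0 = -3*0 = 0)
v(I, d) = I + d (v(I, d) = (I + d) + 0 = I + d)
a(-6, 4)*(26 + v(2, -4)) = 8*(26 + (2 - 4)) = 8*(26 - 2) = 8*24 = 192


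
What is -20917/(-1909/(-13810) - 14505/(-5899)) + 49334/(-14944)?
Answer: -12737562064076307/1580890200752 ≈ -8057.2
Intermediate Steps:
-20917/(-1909/(-13810) - 14505/(-5899)) + 49334/(-14944) = -20917/(-1909*(-1/13810) - 14505*(-1/5899)) + 49334*(-1/14944) = -20917/(1909/13810 + 14505/5899) - 24667/7472 = -20917/211575241/81465190 - 24667/7472 = -20917*81465190/211575241 - 24667/7472 = -1704007379230/211575241 - 24667/7472 = -12737562064076307/1580890200752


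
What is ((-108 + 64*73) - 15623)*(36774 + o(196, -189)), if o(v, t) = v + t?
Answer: -406761079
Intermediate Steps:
o(v, t) = t + v
((-108 + 64*73) - 15623)*(36774 + o(196, -189)) = ((-108 + 64*73) - 15623)*(36774 + (-189 + 196)) = ((-108 + 4672) - 15623)*(36774 + 7) = (4564 - 15623)*36781 = -11059*36781 = -406761079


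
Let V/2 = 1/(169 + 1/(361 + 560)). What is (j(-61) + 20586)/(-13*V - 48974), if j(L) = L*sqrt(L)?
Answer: -1602105450/3811413523 + 4747325*I*sqrt(61)/3811413523 ≈ -0.42034 + 0.0097281*I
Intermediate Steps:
j(L) = L**(3/2)
V = 921/77825 (V = 2/(169 + 1/(361 + 560)) = 2/(169 + 1/921) = 2/(155650/921) = 2*(921/155650) = 921/77825 ≈ 0.011834)
(j(-61) + 20586)/(-13*V - 48974) = ((-61)**(3/2) + 20586)/(-13*921/77825 - 48974) = (-61*I*sqrt(61) + 20586)/(-11973/77825 - 48974) = (20586 - 61*I*sqrt(61))/(-3811413523/77825) = (20586 - 61*I*sqrt(61))*(-77825/3811413523) = -1602105450/3811413523 + 4747325*I*sqrt(61)/3811413523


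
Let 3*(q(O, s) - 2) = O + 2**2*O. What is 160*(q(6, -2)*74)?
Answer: 142080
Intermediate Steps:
q(O, s) = 2 + 5*O/3 (q(O, s) = 2 + (O + 2**2*O)/3 = 2 + (O + 4*O)/3 = 2 + (5*O)/3 = 2 + 5*O/3)
160*(q(6, -2)*74) = 160*((2 + (5/3)*6)*74) = 160*((2 + 10)*74) = 160*(12*74) = 160*888 = 142080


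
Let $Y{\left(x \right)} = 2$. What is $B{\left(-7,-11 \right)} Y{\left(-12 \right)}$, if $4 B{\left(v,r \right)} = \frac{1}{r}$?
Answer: $- \frac{1}{22} \approx -0.045455$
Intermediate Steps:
$B{\left(v,r \right)} = \frac{1}{4 r}$
$B{\left(-7,-11 \right)} Y{\left(-12 \right)} = \frac{1}{4 \left(-11\right)} 2 = \frac{1}{4} \left(- \frac{1}{11}\right) 2 = \left(- \frac{1}{44}\right) 2 = - \frac{1}{22}$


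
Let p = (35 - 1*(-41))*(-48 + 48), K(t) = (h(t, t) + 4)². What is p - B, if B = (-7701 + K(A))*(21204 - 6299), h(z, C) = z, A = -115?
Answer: -68861100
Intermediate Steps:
K(t) = (4 + t)² (K(t) = (t + 4)² = (4 + t)²)
p = 0 (p = (35 + 41)*0 = 76*0 = 0)
B = 68861100 (B = (-7701 + (4 - 115)²)*(21204 - 6299) = (-7701 + (-111)²)*14905 = (-7701 + 12321)*14905 = 4620*14905 = 68861100)
p - B = 0 - 1*68861100 = 0 - 68861100 = -68861100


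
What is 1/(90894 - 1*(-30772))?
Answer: 1/121666 ≈ 8.2192e-6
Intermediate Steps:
1/(90894 - 1*(-30772)) = 1/(90894 + 30772) = 1/121666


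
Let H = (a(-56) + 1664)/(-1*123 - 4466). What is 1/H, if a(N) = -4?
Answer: -4589/1660 ≈ -2.7645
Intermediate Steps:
H = -1660/4589 (H = (-4 + 1664)/(-1*123 - 4466) = 1660/(-123 - 4466) = 1660/(-4589) = 1660*(-1/4589) = -1660/4589 ≈ -0.36173)
1/H = 1/(-1660/4589) = -4589/1660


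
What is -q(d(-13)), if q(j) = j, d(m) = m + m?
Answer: 26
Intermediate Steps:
d(m) = 2*m
-q(d(-13)) = -2*(-13) = -1*(-26) = 26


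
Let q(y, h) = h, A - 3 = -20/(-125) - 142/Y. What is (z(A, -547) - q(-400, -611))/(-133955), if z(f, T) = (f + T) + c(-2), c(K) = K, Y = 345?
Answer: -111691/231072375 ≈ -0.00048336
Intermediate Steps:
A = 4741/1725 (A = 3 + (-20/(-125) - 142/345) = 3 + (-20*(-1/125) - 142*1/345) = 3 + (4/25 - 142/345) = 3 - 434/1725 = 4741/1725 ≈ 2.7484)
z(f, T) = -2 + T + f (z(f, T) = (f + T) - 2 = (T + f) - 2 = -2 + T + f)
(z(A, -547) - q(-400, -611))/(-133955) = ((-2 - 547 + 4741/1725) - 1*(-611))/(-133955) = (-942284/1725 + 611)*(-1/133955) = (111691/1725)*(-1/133955) = -111691/231072375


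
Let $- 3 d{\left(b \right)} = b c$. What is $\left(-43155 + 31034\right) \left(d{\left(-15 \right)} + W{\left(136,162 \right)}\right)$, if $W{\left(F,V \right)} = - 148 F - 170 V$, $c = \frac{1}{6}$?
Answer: $\frac{3466642363}{6} \approx 5.7777 \cdot 10^{8}$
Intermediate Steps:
$c = \frac{1}{6} \approx 0.16667$
$W{\left(F,V \right)} = - 170 V - 148 F$
$d{\left(b \right)} = - \frac{b}{18}$ ($d{\left(b \right)} = - \frac{b \frac{1}{6}}{3} = - \frac{\frac{1}{6} b}{3} = - \frac{b}{18}$)
$\left(-43155 + 31034\right) \left(d{\left(-15 \right)} + W{\left(136,162 \right)}\right) = \left(-43155 + 31034\right) \left(\left(- \frac{1}{18}\right) \left(-15\right) - 47668\right) = - 12121 \left(\frac{5}{6} - 47668\right) = \left(-12121\right) \left(- \frac{286003}{6}\right) = \frac{3466642363}{6}$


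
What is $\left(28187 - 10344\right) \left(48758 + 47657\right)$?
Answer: $1720332845$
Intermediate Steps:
$\left(28187 - 10344\right) \left(48758 + 47657\right) = 17843 \cdot 96415 = 1720332845$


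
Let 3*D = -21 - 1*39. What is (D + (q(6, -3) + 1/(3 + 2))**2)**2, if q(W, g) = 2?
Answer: 143641/625 ≈ 229.83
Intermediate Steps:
D = -20 (D = (-21 - 1*39)/3 = (-21 - 39)/3 = (1/3)*(-60) = -20)
(D + (q(6, -3) + 1/(3 + 2))**2)**2 = (-20 + (2 + 1/(3 + 2))**2)**2 = (-20 + (2 + 1/5)**2)**2 = (-20 + (11/5)**2)**2 = (-20 + 121/25)**2 = (-379/25)**2 = 143641/625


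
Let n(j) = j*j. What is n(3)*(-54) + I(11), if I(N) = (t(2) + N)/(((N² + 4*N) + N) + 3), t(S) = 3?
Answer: -86980/179 ≈ -485.92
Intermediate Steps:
n(j) = j²
I(N) = (3 + N)/(3 + N² + 5*N) (I(N) = (3 + N)/(((N² + 4*N) + N) + 3) = (3 + N)/((N² + 5*N) + 3) = (3 + N)/(3 + N² + 5*N))
n(3)*(-54) + I(11) = 3²*(-54) + (3 + 11)/(3 + 11² + 5*11) = 9*(-54) + 14/(3 + 121 + 55) = -486 + 14/179 = -86980/179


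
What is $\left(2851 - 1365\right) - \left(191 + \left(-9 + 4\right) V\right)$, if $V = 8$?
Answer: $1335$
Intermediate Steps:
$\left(2851 - 1365\right) - \left(191 + \left(-9 + 4\right) V\right) = \left(2851 - 1365\right) - \left(191 + \left(-9 + 4\right) 8\right) = 1486 - \left(191 - 40\right) = 1486 - 151 = 1335$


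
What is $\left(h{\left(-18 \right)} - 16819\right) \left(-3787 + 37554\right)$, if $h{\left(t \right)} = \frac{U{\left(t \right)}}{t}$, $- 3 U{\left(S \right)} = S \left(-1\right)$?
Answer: $- \frac{1703747752}{3} \approx -5.6792 \cdot 10^{8}$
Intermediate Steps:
$U{\left(S \right)} = \frac{S}{3}$ ($U{\left(S \right)} = - \frac{S \left(-1\right)}{3} = - \frac{\left(-1\right) S}{3} = \frac{S}{3}$)
$h{\left(t \right)} = \frac{1}{3}$ ($h{\left(t \right)} = \frac{\frac{1}{3} t}{t} = \frac{1}{3}$)
$\left(h{\left(-18 \right)} - 16819\right) \left(-3787 + 37554\right) = \left(\frac{1}{3} - 16819\right) \left(-3787 + 37554\right) = \left(- \frac{50456}{3}\right) 33767 = - \frac{1703747752}{3}$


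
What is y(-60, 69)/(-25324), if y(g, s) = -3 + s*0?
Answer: 3/25324 ≈ 0.00011846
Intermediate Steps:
y(g, s) = -3 (y(g, s) = -3 + 0 = -3)
y(-60, 69)/(-25324) = -3/(-25324) = -3*(-1/25324) = 3/25324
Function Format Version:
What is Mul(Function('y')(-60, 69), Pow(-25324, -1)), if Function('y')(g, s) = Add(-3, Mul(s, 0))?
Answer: Rational(3, 25324) ≈ 0.00011846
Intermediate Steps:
Function('y')(g, s) = -3 (Function('y')(g, s) = Add(-3, 0) = -3)
Mul(Function('y')(-60, 69), Pow(-25324, -1)) = Mul(-3, Pow(-25324, -1)) = Mul(-3, Rational(-1, 25324)) = Rational(3, 25324)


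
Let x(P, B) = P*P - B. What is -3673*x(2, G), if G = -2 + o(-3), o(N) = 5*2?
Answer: 14692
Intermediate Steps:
o(N) = 10
G = 8 (G = -2 + 10 = 8)
x(P, B) = P**2 - B
-3673*x(2, G) = -3673*(2**2 - 1*8) = -3673*(4 - 8) = -3673*(-4) = 14692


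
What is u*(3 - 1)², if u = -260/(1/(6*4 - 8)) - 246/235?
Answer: -3911384/235 ≈ -16644.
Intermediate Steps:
u = -977846/235 (u = -260/(1/(24 - 8)) - 246*1/235 = -260/(1/16) - 246/235 = -260/1/16 - 246/235 = -260*16 - 246/235 = -4160 - 246/235 = -977846/235 ≈ -4161.0)
u*(3 - 1)² = -977846*(3 - 1)²/235 = -977846/235*2² = -977846/235*4 = -3911384/235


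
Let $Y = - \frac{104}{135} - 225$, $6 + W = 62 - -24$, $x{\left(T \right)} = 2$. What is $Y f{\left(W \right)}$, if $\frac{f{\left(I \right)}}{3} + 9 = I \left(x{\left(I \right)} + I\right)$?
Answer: $- \frac{199667929}{45} \approx -4.4371 \cdot 10^{6}$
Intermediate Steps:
$W = 80$ ($W = -6 + \left(62 - -24\right) = -6 + \left(62 + 24\right) = -6 + 86 = 80$)
$Y = - \frac{30479}{135}$ ($Y = \left(-104\right) \frac{1}{135} - 225 = - \frac{104}{135} - 225 = - \frac{30479}{135} \approx -225.77$)
$f{\left(I \right)} = -27 + 3 I \left(2 + I\right)$
$Y f{\left(W \right)} = - \frac{30479 \left(-27 + 3 \cdot 80^{2} + 6 \cdot 80\right)}{135} = - \frac{30479 \left(-27 + 3 \cdot 6400 + 480\right)}{135} = - \frac{30479 \left(-27 + 19200 + 480\right)}{135} = \left(- \frac{30479}{135}\right) 19653 = - \frac{199667929}{45}$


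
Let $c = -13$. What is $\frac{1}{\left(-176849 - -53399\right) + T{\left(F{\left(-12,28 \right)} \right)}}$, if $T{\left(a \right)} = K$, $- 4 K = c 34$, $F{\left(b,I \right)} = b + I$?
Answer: $- \frac{2}{246679} \approx -8.1077 \cdot 10^{-6}$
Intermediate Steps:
$F{\left(b,I \right)} = I + b$
$K = \frac{221}{2}$ ($K = - \frac{\left(-13\right) 34}{4} = \left(- \frac{1}{4}\right) \left(-442\right) = \frac{221}{2} \approx 110.5$)
$T{\left(a \right)} = \frac{221}{2}$
$\frac{1}{\left(-176849 - -53399\right) + T{\left(F{\left(-12,28 \right)} \right)}} = \frac{1}{\left(-176849 - -53399\right) + \frac{221}{2}} = \frac{1}{\left(-176849 + 53399\right) + \frac{221}{2}} = \frac{1}{-123450 + \frac{221}{2}} = \frac{1}{- \frac{246679}{2}} = - \frac{2}{246679}$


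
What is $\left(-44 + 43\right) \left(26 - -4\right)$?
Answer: $-30$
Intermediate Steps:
$\left(-44 + 43\right) \left(26 - -4\right) = - (26 + 4) = \left(-1\right) 30 = -30$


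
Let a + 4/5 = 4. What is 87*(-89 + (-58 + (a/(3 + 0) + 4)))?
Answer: -61741/5 ≈ -12348.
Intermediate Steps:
a = 16/5 (a = -⅘ + 4 = 16/5 ≈ 3.2000)
87*(-89 + (-58 + (a/(3 + 0) + 4))) = 87*(-89 + (-58 + (16/(5*(3 + 0)) + 4))) = 87*(-89 + (-58 + ((16/5)/3 + 4))) = 87*(-89 + (-58 + ((16/5)*(⅓) + 4))) = 87*(-89 + (-58 + (16/15 + 4))) = 87*(-89 + (-58 + 76/15)) = 87*(-89 - 794/15) = 87*(-2129/15) = -61741/5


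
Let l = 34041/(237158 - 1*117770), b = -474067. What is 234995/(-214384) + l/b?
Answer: -1108352782695897/1011140545913872 ≈ -1.0961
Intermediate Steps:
l = 11347/39796 (l = 34041/(237158 - 117770) = 34041/119388 = 34041*(1/119388) = 11347/39796 ≈ 0.28513)
234995/(-214384) + l/b = 234995/(-214384) + (11347/39796)/(-474067) = 234995*(-1/214384) + (11347/39796)*(-1/474067) = -234995/214384 - 11347/18865970332 = -1108352782695897/1011140545913872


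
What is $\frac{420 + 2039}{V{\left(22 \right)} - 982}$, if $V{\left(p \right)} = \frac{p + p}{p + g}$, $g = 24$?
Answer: $- \frac{56557}{22564} \approx -2.5065$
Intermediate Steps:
$V{\left(p \right)} = \frac{2 p}{24 + p}$ ($V{\left(p \right)} = \frac{p + p}{p + 24} = \frac{2 p}{24 + p}$)
$\frac{420 + 2039}{V{\left(22 \right)} - 982} = \frac{420 + 2039}{2 \cdot 22 \frac{1}{24 + 22} - 982} = \frac{2459}{2 \cdot 22 \cdot \frac{1}{46} - 982} = \frac{2459}{\frac{22}{23} - 982} = \frac{2459}{- \frac{22564}{23}} = 2459 \left(- \frac{23}{22564}\right) = - \frac{56557}{22564}$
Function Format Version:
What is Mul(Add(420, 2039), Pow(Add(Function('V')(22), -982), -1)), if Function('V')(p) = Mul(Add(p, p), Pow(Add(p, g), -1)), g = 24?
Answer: Rational(-56557, 22564) ≈ -2.5065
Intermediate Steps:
Function('V')(p) = Mul(2, p, Pow(Add(24, p), -1)) (Function('V')(p) = Mul(Add(p, p), Pow(Add(p, 24), -1)) = Mul(Mul(2, p), Pow(Add(24, p), -1)) = Mul(2, p, Pow(Add(24, p), -1)))
Mul(Add(420, 2039), Pow(Add(Function('V')(22), -982), -1)) = Mul(Add(420, 2039), Pow(Add(Mul(2, 22, Pow(Add(24, 22), -1)), -982), -1)) = Mul(2459, Pow(Add(Mul(2, 22, Pow(46, -1)), -982), -1)) = Mul(2459, Pow(Add(Mul(2, 22, Rational(1, 46)), -982), -1)) = Mul(2459, Pow(Add(Rational(22, 23), -982), -1)) = Mul(2459, Pow(Rational(-22564, 23), -1)) = Mul(2459, Rational(-23, 22564)) = Rational(-56557, 22564)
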